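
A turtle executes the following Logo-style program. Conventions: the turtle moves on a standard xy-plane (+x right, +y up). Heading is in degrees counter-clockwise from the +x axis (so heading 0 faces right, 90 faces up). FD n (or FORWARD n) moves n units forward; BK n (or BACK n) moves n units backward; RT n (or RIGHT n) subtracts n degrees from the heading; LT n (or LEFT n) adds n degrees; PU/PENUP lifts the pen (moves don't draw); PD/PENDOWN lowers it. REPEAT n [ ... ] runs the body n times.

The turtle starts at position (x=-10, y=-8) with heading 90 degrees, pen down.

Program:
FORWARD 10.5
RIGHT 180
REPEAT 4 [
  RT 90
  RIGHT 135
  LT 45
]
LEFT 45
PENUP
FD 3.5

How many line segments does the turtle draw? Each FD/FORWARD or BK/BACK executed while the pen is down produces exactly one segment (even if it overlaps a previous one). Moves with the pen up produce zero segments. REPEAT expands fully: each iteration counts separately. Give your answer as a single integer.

Answer: 1

Derivation:
Executing turtle program step by step:
Start: pos=(-10,-8), heading=90, pen down
FD 10.5: (-10,-8) -> (-10,2.5) [heading=90, draw]
RT 180: heading 90 -> 270
REPEAT 4 [
  -- iteration 1/4 --
  RT 90: heading 270 -> 180
  RT 135: heading 180 -> 45
  LT 45: heading 45 -> 90
  -- iteration 2/4 --
  RT 90: heading 90 -> 0
  RT 135: heading 0 -> 225
  LT 45: heading 225 -> 270
  -- iteration 3/4 --
  RT 90: heading 270 -> 180
  RT 135: heading 180 -> 45
  LT 45: heading 45 -> 90
  -- iteration 4/4 --
  RT 90: heading 90 -> 0
  RT 135: heading 0 -> 225
  LT 45: heading 225 -> 270
]
LT 45: heading 270 -> 315
PU: pen up
FD 3.5: (-10,2.5) -> (-7.525,0.025) [heading=315, move]
Final: pos=(-7.525,0.025), heading=315, 1 segment(s) drawn
Segments drawn: 1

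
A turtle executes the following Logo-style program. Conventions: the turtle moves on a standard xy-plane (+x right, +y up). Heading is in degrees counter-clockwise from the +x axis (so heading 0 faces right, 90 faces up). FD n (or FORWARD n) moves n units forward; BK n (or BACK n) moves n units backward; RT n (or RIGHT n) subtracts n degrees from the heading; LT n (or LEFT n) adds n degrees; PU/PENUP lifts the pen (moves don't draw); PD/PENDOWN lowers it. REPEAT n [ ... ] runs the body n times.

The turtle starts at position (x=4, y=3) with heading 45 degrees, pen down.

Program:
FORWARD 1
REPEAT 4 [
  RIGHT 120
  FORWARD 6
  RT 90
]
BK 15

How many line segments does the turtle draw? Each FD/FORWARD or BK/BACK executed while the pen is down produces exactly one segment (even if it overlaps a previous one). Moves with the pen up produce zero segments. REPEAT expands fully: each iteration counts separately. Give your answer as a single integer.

Executing turtle program step by step:
Start: pos=(4,3), heading=45, pen down
FD 1: (4,3) -> (4.707,3.707) [heading=45, draw]
REPEAT 4 [
  -- iteration 1/4 --
  RT 120: heading 45 -> 285
  FD 6: (4.707,3.707) -> (6.26,-2.088) [heading=285, draw]
  RT 90: heading 285 -> 195
  -- iteration 2/4 --
  RT 120: heading 195 -> 75
  FD 6: (6.26,-2.088) -> (7.813,3.707) [heading=75, draw]
  RT 90: heading 75 -> 345
  -- iteration 3/4 --
  RT 120: heading 345 -> 225
  FD 6: (7.813,3.707) -> (3.57,-0.536) [heading=225, draw]
  RT 90: heading 225 -> 135
  -- iteration 4/4 --
  RT 120: heading 135 -> 15
  FD 6: (3.57,-0.536) -> (9.366,1.017) [heading=15, draw]
  RT 90: heading 15 -> 285
]
BK 15: (9.366,1.017) -> (5.484,15.506) [heading=285, draw]
Final: pos=(5.484,15.506), heading=285, 6 segment(s) drawn
Segments drawn: 6

Answer: 6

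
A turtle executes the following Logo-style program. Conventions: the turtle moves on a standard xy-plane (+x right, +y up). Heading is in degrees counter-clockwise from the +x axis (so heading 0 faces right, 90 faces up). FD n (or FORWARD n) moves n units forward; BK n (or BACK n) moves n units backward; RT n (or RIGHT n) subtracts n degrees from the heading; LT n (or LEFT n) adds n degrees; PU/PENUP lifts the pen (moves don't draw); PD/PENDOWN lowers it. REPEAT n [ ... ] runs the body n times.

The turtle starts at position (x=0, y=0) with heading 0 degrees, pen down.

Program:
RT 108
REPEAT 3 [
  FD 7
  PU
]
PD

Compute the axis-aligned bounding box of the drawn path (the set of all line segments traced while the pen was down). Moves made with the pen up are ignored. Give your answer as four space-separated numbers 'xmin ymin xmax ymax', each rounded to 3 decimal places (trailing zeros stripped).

Answer: -2.163 -6.657 0 0

Derivation:
Executing turtle program step by step:
Start: pos=(0,0), heading=0, pen down
RT 108: heading 0 -> 252
REPEAT 3 [
  -- iteration 1/3 --
  FD 7: (0,0) -> (-2.163,-6.657) [heading=252, draw]
  PU: pen up
  -- iteration 2/3 --
  FD 7: (-2.163,-6.657) -> (-4.326,-13.315) [heading=252, move]
  PU: pen up
  -- iteration 3/3 --
  FD 7: (-4.326,-13.315) -> (-6.489,-19.972) [heading=252, move]
  PU: pen up
]
PD: pen down
Final: pos=(-6.489,-19.972), heading=252, 1 segment(s) drawn

Segment endpoints: x in {-2.163, 0}, y in {-6.657, 0}
xmin=-2.163, ymin=-6.657, xmax=0, ymax=0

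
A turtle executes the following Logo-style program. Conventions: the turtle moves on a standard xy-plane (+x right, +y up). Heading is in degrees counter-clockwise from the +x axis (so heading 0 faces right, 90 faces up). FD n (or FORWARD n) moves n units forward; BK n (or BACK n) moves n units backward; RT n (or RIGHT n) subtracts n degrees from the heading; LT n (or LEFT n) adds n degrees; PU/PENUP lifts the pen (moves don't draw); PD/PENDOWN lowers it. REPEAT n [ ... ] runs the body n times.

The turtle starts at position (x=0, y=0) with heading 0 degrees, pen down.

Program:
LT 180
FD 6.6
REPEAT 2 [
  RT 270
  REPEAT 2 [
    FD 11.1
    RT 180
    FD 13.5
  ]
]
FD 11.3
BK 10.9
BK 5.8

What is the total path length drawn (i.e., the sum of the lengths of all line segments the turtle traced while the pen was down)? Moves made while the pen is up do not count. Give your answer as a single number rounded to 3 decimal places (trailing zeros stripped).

Executing turtle program step by step:
Start: pos=(0,0), heading=0, pen down
LT 180: heading 0 -> 180
FD 6.6: (0,0) -> (-6.6,0) [heading=180, draw]
REPEAT 2 [
  -- iteration 1/2 --
  RT 270: heading 180 -> 270
  REPEAT 2 [
    -- iteration 1/2 --
    FD 11.1: (-6.6,0) -> (-6.6,-11.1) [heading=270, draw]
    RT 180: heading 270 -> 90
    FD 13.5: (-6.6,-11.1) -> (-6.6,2.4) [heading=90, draw]
    -- iteration 2/2 --
    FD 11.1: (-6.6,2.4) -> (-6.6,13.5) [heading=90, draw]
    RT 180: heading 90 -> 270
    FD 13.5: (-6.6,13.5) -> (-6.6,0) [heading=270, draw]
  ]
  -- iteration 2/2 --
  RT 270: heading 270 -> 0
  REPEAT 2 [
    -- iteration 1/2 --
    FD 11.1: (-6.6,0) -> (4.5,0) [heading=0, draw]
    RT 180: heading 0 -> 180
    FD 13.5: (4.5,0) -> (-9,0) [heading=180, draw]
    -- iteration 2/2 --
    FD 11.1: (-9,0) -> (-20.1,0) [heading=180, draw]
    RT 180: heading 180 -> 0
    FD 13.5: (-20.1,0) -> (-6.6,0) [heading=0, draw]
  ]
]
FD 11.3: (-6.6,0) -> (4.7,0) [heading=0, draw]
BK 10.9: (4.7,0) -> (-6.2,0) [heading=0, draw]
BK 5.8: (-6.2,0) -> (-12,0) [heading=0, draw]
Final: pos=(-12,0), heading=0, 12 segment(s) drawn

Segment lengths:
  seg 1: (0,0) -> (-6.6,0), length = 6.6
  seg 2: (-6.6,0) -> (-6.6,-11.1), length = 11.1
  seg 3: (-6.6,-11.1) -> (-6.6,2.4), length = 13.5
  seg 4: (-6.6,2.4) -> (-6.6,13.5), length = 11.1
  seg 5: (-6.6,13.5) -> (-6.6,0), length = 13.5
  seg 6: (-6.6,0) -> (4.5,0), length = 11.1
  seg 7: (4.5,0) -> (-9,0), length = 13.5
  seg 8: (-9,0) -> (-20.1,0), length = 11.1
  seg 9: (-20.1,0) -> (-6.6,0), length = 13.5
  seg 10: (-6.6,0) -> (4.7,0), length = 11.3
  seg 11: (4.7,0) -> (-6.2,0), length = 10.9
  seg 12: (-6.2,0) -> (-12,0), length = 5.8
Total = 133

Answer: 133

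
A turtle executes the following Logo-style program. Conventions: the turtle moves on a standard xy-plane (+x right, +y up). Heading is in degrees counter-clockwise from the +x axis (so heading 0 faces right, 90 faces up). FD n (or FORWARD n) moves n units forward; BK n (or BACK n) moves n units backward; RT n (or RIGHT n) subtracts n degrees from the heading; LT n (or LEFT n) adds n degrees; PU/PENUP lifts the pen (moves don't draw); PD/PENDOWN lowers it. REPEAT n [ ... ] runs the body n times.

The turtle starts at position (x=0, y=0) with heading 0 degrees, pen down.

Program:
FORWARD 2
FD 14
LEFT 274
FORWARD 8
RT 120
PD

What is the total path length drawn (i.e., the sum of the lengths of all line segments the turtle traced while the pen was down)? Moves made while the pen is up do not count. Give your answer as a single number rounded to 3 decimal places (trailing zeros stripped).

Executing turtle program step by step:
Start: pos=(0,0), heading=0, pen down
FD 2: (0,0) -> (2,0) [heading=0, draw]
FD 14: (2,0) -> (16,0) [heading=0, draw]
LT 274: heading 0 -> 274
FD 8: (16,0) -> (16.558,-7.981) [heading=274, draw]
RT 120: heading 274 -> 154
PD: pen down
Final: pos=(16.558,-7.981), heading=154, 3 segment(s) drawn

Segment lengths:
  seg 1: (0,0) -> (2,0), length = 2
  seg 2: (2,0) -> (16,0), length = 14
  seg 3: (16,0) -> (16.558,-7.981), length = 8
Total = 24

Answer: 24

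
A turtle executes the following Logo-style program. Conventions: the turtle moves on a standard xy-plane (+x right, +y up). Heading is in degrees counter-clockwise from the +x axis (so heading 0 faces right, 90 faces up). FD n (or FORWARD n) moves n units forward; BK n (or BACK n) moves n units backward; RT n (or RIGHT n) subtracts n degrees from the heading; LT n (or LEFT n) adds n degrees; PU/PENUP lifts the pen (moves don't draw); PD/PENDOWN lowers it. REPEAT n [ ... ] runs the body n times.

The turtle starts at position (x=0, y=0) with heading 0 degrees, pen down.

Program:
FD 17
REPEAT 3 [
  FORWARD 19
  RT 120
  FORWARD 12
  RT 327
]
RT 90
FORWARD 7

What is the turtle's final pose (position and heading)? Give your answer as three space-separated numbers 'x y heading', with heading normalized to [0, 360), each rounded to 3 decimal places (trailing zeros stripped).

Executing turtle program step by step:
Start: pos=(0,0), heading=0, pen down
FD 17: (0,0) -> (17,0) [heading=0, draw]
REPEAT 3 [
  -- iteration 1/3 --
  FD 19: (17,0) -> (36,0) [heading=0, draw]
  RT 120: heading 0 -> 240
  FD 12: (36,0) -> (30,-10.392) [heading=240, draw]
  RT 327: heading 240 -> 273
  -- iteration 2/3 --
  FD 19: (30,-10.392) -> (30.994,-29.366) [heading=273, draw]
  RT 120: heading 273 -> 153
  FD 12: (30.994,-29.366) -> (20.302,-23.918) [heading=153, draw]
  RT 327: heading 153 -> 186
  -- iteration 3/3 --
  FD 19: (20.302,-23.918) -> (1.406,-25.904) [heading=186, draw]
  RT 120: heading 186 -> 66
  FD 12: (1.406,-25.904) -> (6.287,-14.942) [heading=66, draw]
  RT 327: heading 66 -> 99
]
RT 90: heading 99 -> 9
FD 7: (6.287,-14.942) -> (13.201,-13.847) [heading=9, draw]
Final: pos=(13.201,-13.847), heading=9, 8 segment(s) drawn

Answer: 13.201 -13.847 9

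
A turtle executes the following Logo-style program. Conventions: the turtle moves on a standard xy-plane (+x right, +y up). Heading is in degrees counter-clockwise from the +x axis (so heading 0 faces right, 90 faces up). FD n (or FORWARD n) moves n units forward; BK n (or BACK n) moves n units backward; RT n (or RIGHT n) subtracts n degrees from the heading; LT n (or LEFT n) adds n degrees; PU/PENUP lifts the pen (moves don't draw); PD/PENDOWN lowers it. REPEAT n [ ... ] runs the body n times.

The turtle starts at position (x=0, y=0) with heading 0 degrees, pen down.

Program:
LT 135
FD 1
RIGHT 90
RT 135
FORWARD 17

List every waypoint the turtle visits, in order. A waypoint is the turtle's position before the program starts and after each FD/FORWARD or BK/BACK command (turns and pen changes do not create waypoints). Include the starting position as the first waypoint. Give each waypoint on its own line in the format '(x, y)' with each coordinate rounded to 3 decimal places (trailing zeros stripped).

Executing turtle program step by step:
Start: pos=(0,0), heading=0, pen down
LT 135: heading 0 -> 135
FD 1: (0,0) -> (-0.707,0.707) [heading=135, draw]
RT 90: heading 135 -> 45
RT 135: heading 45 -> 270
FD 17: (-0.707,0.707) -> (-0.707,-16.293) [heading=270, draw]
Final: pos=(-0.707,-16.293), heading=270, 2 segment(s) drawn
Waypoints (3 total):
(0, 0)
(-0.707, 0.707)
(-0.707, -16.293)

Answer: (0, 0)
(-0.707, 0.707)
(-0.707, -16.293)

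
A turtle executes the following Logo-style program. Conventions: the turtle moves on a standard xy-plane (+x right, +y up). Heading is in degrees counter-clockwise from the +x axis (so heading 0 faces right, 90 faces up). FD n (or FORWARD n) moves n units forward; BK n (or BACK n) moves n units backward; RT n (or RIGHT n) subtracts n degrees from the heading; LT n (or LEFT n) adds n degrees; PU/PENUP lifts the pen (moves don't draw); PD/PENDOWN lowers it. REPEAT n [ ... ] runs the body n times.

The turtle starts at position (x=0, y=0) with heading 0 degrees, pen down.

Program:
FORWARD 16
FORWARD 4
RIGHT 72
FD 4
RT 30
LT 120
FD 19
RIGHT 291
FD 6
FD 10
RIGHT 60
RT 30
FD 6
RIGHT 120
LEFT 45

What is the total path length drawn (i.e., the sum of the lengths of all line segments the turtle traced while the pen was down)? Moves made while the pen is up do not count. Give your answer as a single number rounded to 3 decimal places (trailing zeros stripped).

Executing turtle program step by step:
Start: pos=(0,0), heading=0, pen down
FD 16: (0,0) -> (16,0) [heading=0, draw]
FD 4: (16,0) -> (20,0) [heading=0, draw]
RT 72: heading 0 -> 288
FD 4: (20,0) -> (21.236,-3.804) [heading=288, draw]
RT 30: heading 288 -> 258
LT 120: heading 258 -> 18
FD 19: (21.236,-3.804) -> (39.306,2.067) [heading=18, draw]
RT 291: heading 18 -> 87
FD 6: (39.306,2.067) -> (39.62,8.059) [heading=87, draw]
FD 10: (39.62,8.059) -> (40.144,18.045) [heading=87, draw]
RT 60: heading 87 -> 27
RT 30: heading 27 -> 357
FD 6: (40.144,18.045) -> (46.135,17.731) [heading=357, draw]
RT 120: heading 357 -> 237
LT 45: heading 237 -> 282
Final: pos=(46.135,17.731), heading=282, 7 segment(s) drawn

Segment lengths:
  seg 1: (0,0) -> (16,0), length = 16
  seg 2: (16,0) -> (20,0), length = 4
  seg 3: (20,0) -> (21.236,-3.804), length = 4
  seg 4: (21.236,-3.804) -> (39.306,2.067), length = 19
  seg 5: (39.306,2.067) -> (39.62,8.059), length = 6
  seg 6: (39.62,8.059) -> (40.144,18.045), length = 10
  seg 7: (40.144,18.045) -> (46.135,17.731), length = 6
Total = 65

Answer: 65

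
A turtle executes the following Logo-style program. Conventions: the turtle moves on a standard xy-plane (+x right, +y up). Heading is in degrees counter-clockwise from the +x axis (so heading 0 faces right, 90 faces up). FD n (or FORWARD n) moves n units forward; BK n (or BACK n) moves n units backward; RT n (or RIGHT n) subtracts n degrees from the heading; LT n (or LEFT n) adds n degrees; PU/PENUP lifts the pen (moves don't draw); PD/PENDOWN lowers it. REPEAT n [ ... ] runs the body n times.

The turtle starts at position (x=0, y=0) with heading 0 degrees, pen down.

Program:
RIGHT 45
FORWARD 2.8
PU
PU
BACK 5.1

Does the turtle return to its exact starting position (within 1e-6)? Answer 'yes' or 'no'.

Answer: no

Derivation:
Executing turtle program step by step:
Start: pos=(0,0), heading=0, pen down
RT 45: heading 0 -> 315
FD 2.8: (0,0) -> (1.98,-1.98) [heading=315, draw]
PU: pen up
PU: pen up
BK 5.1: (1.98,-1.98) -> (-1.626,1.626) [heading=315, move]
Final: pos=(-1.626,1.626), heading=315, 1 segment(s) drawn

Start position: (0, 0)
Final position: (-1.626, 1.626)
Distance = 2.3; >= 1e-6 -> NOT closed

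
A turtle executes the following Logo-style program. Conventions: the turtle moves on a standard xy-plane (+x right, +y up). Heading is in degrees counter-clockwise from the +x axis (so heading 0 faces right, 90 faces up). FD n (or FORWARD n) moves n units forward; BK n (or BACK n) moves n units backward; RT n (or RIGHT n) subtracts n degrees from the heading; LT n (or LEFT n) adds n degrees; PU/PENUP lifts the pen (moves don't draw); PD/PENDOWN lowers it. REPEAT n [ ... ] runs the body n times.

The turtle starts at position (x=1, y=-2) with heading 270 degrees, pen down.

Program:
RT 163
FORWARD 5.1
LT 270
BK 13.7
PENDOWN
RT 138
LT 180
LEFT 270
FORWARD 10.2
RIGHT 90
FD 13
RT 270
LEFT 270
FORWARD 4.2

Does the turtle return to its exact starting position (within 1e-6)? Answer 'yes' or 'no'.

Executing turtle program step by step:
Start: pos=(1,-2), heading=270, pen down
RT 163: heading 270 -> 107
FD 5.1: (1,-2) -> (-0.491,2.877) [heading=107, draw]
LT 270: heading 107 -> 17
BK 13.7: (-0.491,2.877) -> (-13.592,-1.128) [heading=17, draw]
PD: pen down
RT 138: heading 17 -> 239
LT 180: heading 239 -> 59
LT 270: heading 59 -> 329
FD 10.2: (-13.592,-1.128) -> (-4.849,-6.382) [heading=329, draw]
RT 90: heading 329 -> 239
FD 13: (-4.849,-6.382) -> (-11.545,-17.525) [heading=239, draw]
RT 270: heading 239 -> 329
LT 270: heading 329 -> 239
FD 4.2: (-11.545,-17.525) -> (-13.708,-21.125) [heading=239, draw]
Final: pos=(-13.708,-21.125), heading=239, 5 segment(s) drawn

Start position: (1, -2)
Final position: (-13.708, -21.125)
Distance = 24.127; >= 1e-6 -> NOT closed

Answer: no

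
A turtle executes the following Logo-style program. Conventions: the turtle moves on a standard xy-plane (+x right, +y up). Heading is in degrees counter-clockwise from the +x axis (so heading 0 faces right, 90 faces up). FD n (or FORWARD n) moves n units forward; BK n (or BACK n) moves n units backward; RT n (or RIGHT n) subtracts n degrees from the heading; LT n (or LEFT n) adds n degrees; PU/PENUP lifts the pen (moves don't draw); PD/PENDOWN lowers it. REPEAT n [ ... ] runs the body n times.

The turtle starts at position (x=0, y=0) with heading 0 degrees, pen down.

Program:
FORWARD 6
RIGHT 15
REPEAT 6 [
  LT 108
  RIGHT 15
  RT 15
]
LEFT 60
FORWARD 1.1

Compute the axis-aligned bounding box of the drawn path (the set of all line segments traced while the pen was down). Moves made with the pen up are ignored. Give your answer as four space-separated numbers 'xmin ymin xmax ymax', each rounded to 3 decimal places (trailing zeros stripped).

Answer: 0 0 6 0.499

Derivation:
Executing turtle program step by step:
Start: pos=(0,0), heading=0, pen down
FD 6: (0,0) -> (6,0) [heading=0, draw]
RT 15: heading 0 -> 345
REPEAT 6 [
  -- iteration 1/6 --
  LT 108: heading 345 -> 93
  RT 15: heading 93 -> 78
  RT 15: heading 78 -> 63
  -- iteration 2/6 --
  LT 108: heading 63 -> 171
  RT 15: heading 171 -> 156
  RT 15: heading 156 -> 141
  -- iteration 3/6 --
  LT 108: heading 141 -> 249
  RT 15: heading 249 -> 234
  RT 15: heading 234 -> 219
  -- iteration 4/6 --
  LT 108: heading 219 -> 327
  RT 15: heading 327 -> 312
  RT 15: heading 312 -> 297
  -- iteration 5/6 --
  LT 108: heading 297 -> 45
  RT 15: heading 45 -> 30
  RT 15: heading 30 -> 15
  -- iteration 6/6 --
  LT 108: heading 15 -> 123
  RT 15: heading 123 -> 108
  RT 15: heading 108 -> 93
]
LT 60: heading 93 -> 153
FD 1.1: (6,0) -> (5.02,0.499) [heading=153, draw]
Final: pos=(5.02,0.499), heading=153, 2 segment(s) drawn

Segment endpoints: x in {0, 5.02, 6}, y in {0, 0.499}
xmin=0, ymin=0, xmax=6, ymax=0.499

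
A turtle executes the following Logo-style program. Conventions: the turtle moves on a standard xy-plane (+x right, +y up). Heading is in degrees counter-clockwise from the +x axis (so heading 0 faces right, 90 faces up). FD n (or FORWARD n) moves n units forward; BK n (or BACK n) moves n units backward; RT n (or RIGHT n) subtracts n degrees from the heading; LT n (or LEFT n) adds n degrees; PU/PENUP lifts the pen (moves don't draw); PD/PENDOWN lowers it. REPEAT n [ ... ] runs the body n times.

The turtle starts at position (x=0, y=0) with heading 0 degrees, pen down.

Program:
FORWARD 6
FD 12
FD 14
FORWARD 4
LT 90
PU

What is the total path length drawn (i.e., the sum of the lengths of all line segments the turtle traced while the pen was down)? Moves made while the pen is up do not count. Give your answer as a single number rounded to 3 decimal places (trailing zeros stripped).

Executing turtle program step by step:
Start: pos=(0,0), heading=0, pen down
FD 6: (0,0) -> (6,0) [heading=0, draw]
FD 12: (6,0) -> (18,0) [heading=0, draw]
FD 14: (18,0) -> (32,0) [heading=0, draw]
FD 4: (32,0) -> (36,0) [heading=0, draw]
LT 90: heading 0 -> 90
PU: pen up
Final: pos=(36,0), heading=90, 4 segment(s) drawn

Segment lengths:
  seg 1: (0,0) -> (6,0), length = 6
  seg 2: (6,0) -> (18,0), length = 12
  seg 3: (18,0) -> (32,0), length = 14
  seg 4: (32,0) -> (36,0), length = 4
Total = 36

Answer: 36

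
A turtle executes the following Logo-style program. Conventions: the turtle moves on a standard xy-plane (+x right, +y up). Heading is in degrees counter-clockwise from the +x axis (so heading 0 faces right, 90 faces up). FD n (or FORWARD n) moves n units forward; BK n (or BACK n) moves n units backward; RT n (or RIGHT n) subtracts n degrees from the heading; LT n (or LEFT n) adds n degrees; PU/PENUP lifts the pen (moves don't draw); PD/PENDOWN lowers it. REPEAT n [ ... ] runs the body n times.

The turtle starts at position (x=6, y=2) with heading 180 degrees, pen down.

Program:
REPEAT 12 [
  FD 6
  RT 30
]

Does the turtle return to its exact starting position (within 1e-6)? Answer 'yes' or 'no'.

Answer: yes

Derivation:
Executing turtle program step by step:
Start: pos=(6,2), heading=180, pen down
REPEAT 12 [
  -- iteration 1/12 --
  FD 6: (6,2) -> (0,2) [heading=180, draw]
  RT 30: heading 180 -> 150
  -- iteration 2/12 --
  FD 6: (0,2) -> (-5.196,5) [heading=150, draw]
  RT 30: heading 150 -> 120
  -- iteration 3/12 --
  FD 6: (-5.196,5) -> (-8.196,10.196) [heading=120, draw]
  RT 30: heading 120 -> 90
  -- iteration 4/12 --
  FD 6: (-8.196,10.196) -> (-8.196,16.196) [heading=90, draw]
  RT 30: heading 90 -> 60
  -- iteration 5/12 --
  FD 6: (-8.196,16.196) -> (-5.196,21.392) [heading=60, draw]
  RT 30: heading 60 -> 30
  -- iteration 6/12 --
  FD 6: (-5.196,21.392) -> (0,24.392) [heading=30, draw]
  RT 30: heading 30 -> 0
  -- iteration 7/12 --
  FD 6: (0,24.392) -> (6,24.392) [heading=0, draw]
  RT 30: heading 0 -> 330
  -- iteration 8/12 --
  FD 6: (6,24.392) -> (11.196,21.392) [heading=330, draw]
  RT 30: heading 330 -> 300
  -- iteration 9/12 --
  FD 6: (11.196,21.392) -> (14.196,16.196) [heading=300, draw]
  RT 30: heading 300 -> 270
  -- iteration 10/12 --
  FD 6: (14.196,16.196) -> (14.196,10.196) [heading=270, draw]
  RT 30: heading 270 -> 240
  -- iteration 11/12 --
  FD 6: (14.196,10.196) -> (11.196,5) [heading=240, draw]
  RT 30: heading 240 -> 210
  -- iteration 12/12 --
  FD 6: (11.196,5) -> (6,2) [heading=210, draw]
  RT 30: heading 210 -> 180
]
Final: pos=(6,2), heading=180, 12 segment(s) drawn

Start position: (6, 2)
Final position: (6, 2)
Distance = 0; < 1e-6 -> CLOSED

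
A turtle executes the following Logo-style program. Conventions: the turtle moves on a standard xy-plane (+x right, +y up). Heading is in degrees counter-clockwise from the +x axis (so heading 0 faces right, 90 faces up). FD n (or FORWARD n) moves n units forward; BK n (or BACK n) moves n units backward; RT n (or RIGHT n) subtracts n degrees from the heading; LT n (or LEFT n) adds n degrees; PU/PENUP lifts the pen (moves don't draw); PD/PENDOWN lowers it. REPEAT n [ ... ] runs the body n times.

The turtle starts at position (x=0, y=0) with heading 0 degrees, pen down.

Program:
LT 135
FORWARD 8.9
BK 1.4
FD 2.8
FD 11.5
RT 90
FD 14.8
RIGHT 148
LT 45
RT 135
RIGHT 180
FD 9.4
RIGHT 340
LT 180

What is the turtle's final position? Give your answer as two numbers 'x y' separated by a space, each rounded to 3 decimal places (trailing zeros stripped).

Executing turtle program step by step:
Start: pos=(0,0), heading=0, pen down
LT 135: heading 0 -> 135
FD 8.9: (0,0) -> (-6.293,6.293) [heading=135, draw]
BK 1.4: (-6.293,6.293) -> (-5.303,5.303) [heading=135, draw]
FD 2.8: (-5.303,5.303) -> (-7.283,7.283) [heading=135, draw]
FD 11.5: (-7.283,7.283) -> (-15.415,15.415) [heading=135, draw]
RT 90: heading 135 -> 45
FD 14.8: (-15.415,15.415) -> (-4.95,25.88) [heading=45, draw]
RT 148: heading 45 -> 257
LT 45: heading 257 -> 302
RT 135: heading 302 -> 167
RT 180: heading 167 -> 347
FD 9.4: (-4.95,25.88) -> (4.209,23.766) [heading=347, draw]
RT 340: heading 347 -> 7
LT 180: heading 7 -> 187
Final: pos=(4.209,23.766), heading=187, 6 segment(s) drawn

Answer: 4.209 23.766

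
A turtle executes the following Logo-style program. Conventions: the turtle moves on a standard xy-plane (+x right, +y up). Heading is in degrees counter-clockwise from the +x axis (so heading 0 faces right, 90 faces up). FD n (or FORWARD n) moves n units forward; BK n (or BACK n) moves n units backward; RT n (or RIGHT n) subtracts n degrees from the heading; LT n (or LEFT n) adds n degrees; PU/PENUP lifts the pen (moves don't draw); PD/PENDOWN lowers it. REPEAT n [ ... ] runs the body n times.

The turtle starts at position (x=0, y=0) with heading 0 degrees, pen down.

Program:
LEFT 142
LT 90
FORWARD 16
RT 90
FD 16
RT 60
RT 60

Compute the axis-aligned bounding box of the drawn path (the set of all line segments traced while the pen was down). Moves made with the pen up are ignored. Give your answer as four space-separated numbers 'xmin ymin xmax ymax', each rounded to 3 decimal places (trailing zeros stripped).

Executing turtle program step by step:
Start: pos=(0,0), heading=0, pen down
LT 142: heading 0 -> 142
LT 90: heading 142 -> 232
FD 16: (0,0) -> (-9.851,-12.608) [heading=232, draw]
RT 90: heading 232 -> 142
FD 16: (-9.851,-12.608) -> (-22.459,-2.758) [heading=142, draw]
RT 60: heading 142 -> 82
RT 60: heading 82 -> 22
Final: pos=(-22.459,-2.758), heading=22, 2 segment(s) drawn

Segment endpoints: x in {-22.459, -9.851, 0}, y in {-12.608, -2.758, 0}
xmin=-22.459, ymin=-12.608, xmax=0, ymax=0

Answer: -22.459 -12.608 0 0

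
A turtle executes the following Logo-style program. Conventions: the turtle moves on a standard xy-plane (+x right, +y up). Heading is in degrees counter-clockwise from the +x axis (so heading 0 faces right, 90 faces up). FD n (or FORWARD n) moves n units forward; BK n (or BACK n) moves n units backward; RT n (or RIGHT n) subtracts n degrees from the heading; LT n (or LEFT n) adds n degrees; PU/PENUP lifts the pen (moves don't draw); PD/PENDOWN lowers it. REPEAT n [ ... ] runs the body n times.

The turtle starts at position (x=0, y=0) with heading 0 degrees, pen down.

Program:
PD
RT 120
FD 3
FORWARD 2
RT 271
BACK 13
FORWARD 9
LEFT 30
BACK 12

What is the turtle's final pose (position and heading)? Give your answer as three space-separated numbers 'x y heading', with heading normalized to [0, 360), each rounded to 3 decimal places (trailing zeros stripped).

Answer: -17.927 -2.061 359

Derivation:
Executing turtle program step by step:
Start: pos=(0,0), heading=0, pen down
PD: pen down
RT 120: heading 0 -> 240
FD 3: (0,0) -> (-1.5,-2.598) [heading=240, draw]
FD 2: (-1.5,-2.598) -> (-2.5,-4.33) [heading=240, draw]
RT 271: heading 240 -> 329
BK 13: (-2.5,-4.33) -> (-13.643,2.365) [heading=329, draw]
FD 9: (-13.643,2.365) -> (-5.929,-2.27) [heading=329, draw]
LT 30: heading 329 -> 359
BK 12: (-5.929,-2.27) -> (-17.927,-2.061) [heading=359, draw]
Final: pos=(-17.927,-2.061), heading=359, 5 segment(s) drawn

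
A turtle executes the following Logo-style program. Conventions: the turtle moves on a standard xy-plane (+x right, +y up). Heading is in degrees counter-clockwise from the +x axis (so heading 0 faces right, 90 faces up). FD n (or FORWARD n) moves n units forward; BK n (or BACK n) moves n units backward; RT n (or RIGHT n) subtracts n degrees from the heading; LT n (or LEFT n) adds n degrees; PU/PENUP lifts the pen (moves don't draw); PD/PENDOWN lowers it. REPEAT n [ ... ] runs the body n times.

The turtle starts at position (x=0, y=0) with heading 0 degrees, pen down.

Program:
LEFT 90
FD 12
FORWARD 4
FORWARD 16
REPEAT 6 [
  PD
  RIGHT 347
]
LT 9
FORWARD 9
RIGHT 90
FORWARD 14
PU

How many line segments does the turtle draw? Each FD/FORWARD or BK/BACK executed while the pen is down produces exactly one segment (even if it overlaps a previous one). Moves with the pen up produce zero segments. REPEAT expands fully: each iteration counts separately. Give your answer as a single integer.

Executing turtle program step by step:
Start: pos=(0,0), heading=0, pen down
LT 90: heading 0 -> 90
FD 12: (0,0) -> (0,12) [heading=90, draw]
FD 4: (0,12) -> (0,16) [heading=90, draw]
FD 16: (0,16) -> (0,32) [heading=90, draw]
REPEAT 6 [
  -- iteration 1/6 --
  PD: pen down
  RT 347: heading 90 -> 103
  -- iteration 2/6 --
  PD: pen down
  RT 347: heading 103 -> 116
  -- iteration 3/6 --
  PD: pen down
  RT 347: heading 116 -> 129
  -- iteration 4/6 --
  PD: pen down
  RT 347: heading 129 -> 142
  -- iteration 5/6 --
  PD: pen down
  RT 347: heading 142 -> 155
  -- iteration 6/6 --
  PD: pen down
  RT 347: heading 155 -> 168
]
LT 9: heading 168 -> 177
FD 9: (0,32) -> (-8.988,32.471) [heading=177, draw]
RT 90: heading 177 -> 87
FD 14: (-8.988,32.471) -> (-8.255,46.452) [heading=87, draw]
PU: pen up
Final: pos=(-8.255,46.452), heading=87, 5 segment(s) drawn
Segments drawn: 5

Answer: 5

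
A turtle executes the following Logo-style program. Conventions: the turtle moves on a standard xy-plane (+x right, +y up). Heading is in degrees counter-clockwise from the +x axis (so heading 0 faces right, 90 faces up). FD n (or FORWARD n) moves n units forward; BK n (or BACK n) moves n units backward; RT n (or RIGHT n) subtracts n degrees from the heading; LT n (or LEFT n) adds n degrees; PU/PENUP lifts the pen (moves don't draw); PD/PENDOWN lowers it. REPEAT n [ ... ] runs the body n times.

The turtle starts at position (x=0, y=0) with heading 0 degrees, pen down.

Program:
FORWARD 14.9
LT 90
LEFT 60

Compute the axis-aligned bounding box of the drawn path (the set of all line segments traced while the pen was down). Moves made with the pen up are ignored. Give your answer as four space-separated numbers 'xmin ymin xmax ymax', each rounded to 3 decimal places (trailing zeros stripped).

Answer: 0 0 14.9 0

Derivation:
Executing turtle program step by step:
Start: pos=(0,0), heading=0, pen down
FD 14.9: (0,0) -> (14.9,0) [heading=0, draw]
LT 90: heading 0 -> 90
LT 60: heading 90 -> 150
Final: pos=(14.9,0), heading=150, 1 segment(s) drawn

Segment endpoints: x in {0, 14.9}, y in {0}
xmin=0, ymin=0, xmax=14.9, ymax=0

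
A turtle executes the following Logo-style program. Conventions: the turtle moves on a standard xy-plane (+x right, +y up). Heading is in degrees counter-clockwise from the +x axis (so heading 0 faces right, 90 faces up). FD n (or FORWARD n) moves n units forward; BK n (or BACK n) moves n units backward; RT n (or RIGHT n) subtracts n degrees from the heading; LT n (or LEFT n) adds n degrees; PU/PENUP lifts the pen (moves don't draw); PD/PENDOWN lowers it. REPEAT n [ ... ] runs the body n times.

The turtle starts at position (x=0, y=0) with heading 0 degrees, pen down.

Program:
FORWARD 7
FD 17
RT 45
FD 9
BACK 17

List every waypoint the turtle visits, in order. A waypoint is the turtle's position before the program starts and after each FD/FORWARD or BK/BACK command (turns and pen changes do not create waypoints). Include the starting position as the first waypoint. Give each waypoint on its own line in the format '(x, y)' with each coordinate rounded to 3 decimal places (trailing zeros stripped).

Executing turtle program step by step:
Start: pos=(0,0), heading=0, pen down
FD 7: (0,0) -> (7,0) [heading=0, draw]
FD 17: (7,0) -> (24,0) [heading=0, draw]
RT 45: heading 0 -> 315
FD 9: (24,0) -> (30.364,-6.364) [heading=315, draw]
BK 17: (30.364,-6.364) -> (18.343,5.657) [heading=315, draw]
Final: pos=(18.343,5.657), heading=315, 4 segment(s) drawn
Waypoints (5 total):
(0, 0)
(7, 0)
(24, 0)
(30.364, -6.364)
(18.343, 5.657)

Answer: (0, 0)
(7, 0)
(24, 0)
(30.364, -6.364)
(18.343, 5.657)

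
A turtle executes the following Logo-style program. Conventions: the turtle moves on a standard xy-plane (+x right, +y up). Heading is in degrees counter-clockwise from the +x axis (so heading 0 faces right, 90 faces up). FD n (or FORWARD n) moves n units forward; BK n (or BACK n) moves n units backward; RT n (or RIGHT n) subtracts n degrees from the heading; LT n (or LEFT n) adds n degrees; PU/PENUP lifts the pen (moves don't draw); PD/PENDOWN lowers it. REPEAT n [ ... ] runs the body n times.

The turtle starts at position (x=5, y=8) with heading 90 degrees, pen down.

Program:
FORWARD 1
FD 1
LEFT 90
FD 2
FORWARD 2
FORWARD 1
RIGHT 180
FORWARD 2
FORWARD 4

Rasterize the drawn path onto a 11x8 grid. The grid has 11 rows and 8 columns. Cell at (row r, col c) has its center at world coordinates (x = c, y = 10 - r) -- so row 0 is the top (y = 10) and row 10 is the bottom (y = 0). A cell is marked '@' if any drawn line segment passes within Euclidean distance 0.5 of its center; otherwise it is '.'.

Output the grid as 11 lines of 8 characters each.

Segment 0: (5,8) -> (5,9)
Segment 1: (5,9) -> (5,10)
Segment 2: (5,10) -> (3,10)
Segment 3: (3,10) -> (1,10)
Segment 4: (1,10) -> (0,10)
Segment 5: (0,10) -> (2,10)
Segment 6: (2,10) -> (6,10)

Answer: @@@@@@@.
.....@..
.....@..
........
........
........
........
........
........
........
........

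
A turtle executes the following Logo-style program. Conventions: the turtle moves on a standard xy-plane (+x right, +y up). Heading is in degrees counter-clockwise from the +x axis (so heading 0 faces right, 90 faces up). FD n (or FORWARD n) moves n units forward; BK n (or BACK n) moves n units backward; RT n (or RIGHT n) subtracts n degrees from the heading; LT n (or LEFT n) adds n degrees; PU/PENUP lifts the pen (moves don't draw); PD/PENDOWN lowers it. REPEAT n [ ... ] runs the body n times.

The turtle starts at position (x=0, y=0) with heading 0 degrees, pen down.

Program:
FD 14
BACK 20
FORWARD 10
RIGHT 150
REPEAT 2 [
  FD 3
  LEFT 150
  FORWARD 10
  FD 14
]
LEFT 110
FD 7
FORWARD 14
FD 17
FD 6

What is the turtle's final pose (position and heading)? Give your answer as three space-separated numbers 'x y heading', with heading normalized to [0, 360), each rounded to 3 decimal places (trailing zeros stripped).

Executing turtle program step by step:
Start: pos=(0,0), heading=0, pen down
FD 14: (0,0) -> (14,0) [heading=0, draw]
BK 20: (14,0) -> (-6,0) [heading=0, draw]
FD 10: (-6,0) -> (4,0) [heading=0, draw]
RT 150: heading 0 -> 210
REPEAT 2 [
  -- iteration 1/2 --
  FD 3: (4,0) -> (1.402,-1.5) [heading=210, draw]
  LT 150: heading 210 -> 0
  FD 10: (1.402,-1.5) -> (11.402,-1.5) [heading=0, draw]
  FD 14: (11.402,-1.5) -> (25.402,-1.5) [heading=0, draw]
  -- iteration 2/2 --
  FD 3: (25.402,-1.5) -> (28.402,-1.5) [heading=0, draw]
  LT 150: heading 0 -> 150
  FD 10: (28.402,-1.5) -> (19.742,3.5) [heading=150, draw]
  FD 14: (19.742,3.5) -> (7.617,10.5) [heading=150, draw]
]
LT 110: heading 150 -> 260
FD 7: (7.617,10.5) -> (6.402,3.606) [heading=260, draw]
FD 14: (6.402,3.606) -> (3.971,-10.181) [heading=260, draw]
FD 17: (3.971,-10.181) -> (1.019,-26.923) [heading=260, draw]
FD 6: (1.019,-26.923) -> (-0.023,-32.832) [heading=260, draw]
Final: pos=(-0.023,-32.832), heading=260, 13 segment(s) drawn

Answer: -0.023 -32.832 260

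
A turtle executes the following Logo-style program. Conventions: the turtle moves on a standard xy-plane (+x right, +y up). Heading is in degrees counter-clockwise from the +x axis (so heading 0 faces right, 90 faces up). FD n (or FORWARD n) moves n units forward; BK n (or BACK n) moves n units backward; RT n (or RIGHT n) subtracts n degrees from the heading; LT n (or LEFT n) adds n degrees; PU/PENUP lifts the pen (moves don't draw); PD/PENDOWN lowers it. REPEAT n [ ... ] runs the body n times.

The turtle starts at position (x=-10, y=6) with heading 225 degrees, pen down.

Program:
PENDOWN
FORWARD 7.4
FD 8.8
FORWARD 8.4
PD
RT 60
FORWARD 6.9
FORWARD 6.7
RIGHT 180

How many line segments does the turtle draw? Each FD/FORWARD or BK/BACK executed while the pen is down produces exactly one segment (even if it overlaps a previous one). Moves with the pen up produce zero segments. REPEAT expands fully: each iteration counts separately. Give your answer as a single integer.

Executing turtle program step by step:
Start: pos=(-10,6), heading=225, pen down
PD: pen down
FD 7.4: (-10,6) -> (-15.233,0.767) [heading=225, draw]
FD 8.8: (-15.233,0.767) -> (-21.455,-5.455) [heading=225, draw]
FD 8.4: (-21.455,-5.455) -> (-27.395,-11.395) [heading=225, draw]
PD: pen down
RT 60: heading 225 -> 165
FD 6.9: (-27.395,-11.395) -> (-34.06,-9.609) [heading=165, draw]
FD 6.7: (-34.06,-9.609) -> (-40.531,-7.875) [heading=165, draw]
RT 180: heading 165 -> 345
Final: pos=(-40.531,-7.875), heading=345, 5 segment(s) drawn
Segments drawn: 5

Answer: 5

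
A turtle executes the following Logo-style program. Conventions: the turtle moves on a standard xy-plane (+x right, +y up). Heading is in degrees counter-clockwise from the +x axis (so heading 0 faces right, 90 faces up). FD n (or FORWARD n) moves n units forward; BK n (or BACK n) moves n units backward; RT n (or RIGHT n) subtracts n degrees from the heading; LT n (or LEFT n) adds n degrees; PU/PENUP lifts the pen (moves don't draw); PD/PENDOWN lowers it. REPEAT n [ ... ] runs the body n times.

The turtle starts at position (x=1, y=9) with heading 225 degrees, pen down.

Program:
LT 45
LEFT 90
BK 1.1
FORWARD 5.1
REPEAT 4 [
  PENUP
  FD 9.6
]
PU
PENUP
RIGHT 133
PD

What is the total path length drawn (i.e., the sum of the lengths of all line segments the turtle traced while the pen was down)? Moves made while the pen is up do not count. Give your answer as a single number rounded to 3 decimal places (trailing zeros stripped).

Answer: 6.2

Derivation:
Executing turtle program step by step:
Start: pos=(1,9), heading=225, pen down
LT 45: heading 225 -> 270
LT 90: heading 270 -> 0
BK 1.1: (1,9) -> (-0.1,9) [heading=0, draw]
FD 5.1: (-0.1,9) -> (5,9) [heading=0, draw]
REPEAT 4 [
  -- iteration 1/4 --
  PU: pen up
  FD 9.6: (5,9) -> (14.6,9) [heading=0, move]
  -- iteration 2/4 --
  PU: pen up
  FD 9.6: (14.6,9) -> (24.2,9) [heading=0, move]
  -- iteration 3/4 --
  PU: pen up
  FD 9.6: (24.2,9) -> (33.8,9) [heading=0, move]
  -- iteration 4/4 --
  PU: pen up
  FD 9.6: (33.8,9) -> (43.4,9) [heading=0, move]
]
PU: pen up
PU: pen up
RT 133: heading 0 -> 227
PD: pen down
Final: pos=(43.4,9), heading=227, 2 segment(s) drawn

Segment lengths:
  seg 1: (1,9) -> (-0.1,9), length = 1.1
  seg 2: (-0.1,9) -> (5,9), length = 5.1
Total = 6.2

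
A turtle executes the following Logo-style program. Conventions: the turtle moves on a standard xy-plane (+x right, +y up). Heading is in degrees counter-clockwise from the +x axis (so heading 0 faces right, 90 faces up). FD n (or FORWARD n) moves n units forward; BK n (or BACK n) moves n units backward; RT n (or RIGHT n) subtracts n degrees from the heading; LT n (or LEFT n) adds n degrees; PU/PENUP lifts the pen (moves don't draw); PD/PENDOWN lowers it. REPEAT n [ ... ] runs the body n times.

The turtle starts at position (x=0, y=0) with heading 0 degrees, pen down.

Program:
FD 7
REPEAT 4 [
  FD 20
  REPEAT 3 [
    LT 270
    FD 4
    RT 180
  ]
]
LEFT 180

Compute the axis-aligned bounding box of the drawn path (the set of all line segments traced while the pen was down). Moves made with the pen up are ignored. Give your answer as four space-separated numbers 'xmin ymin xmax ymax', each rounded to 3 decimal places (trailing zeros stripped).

Answer: 0 -24 31 0

Derivation:
Executing turtle program step by step:
Start: pos=(0,0), heading=0, pen down
FD 7: (0,0) -> (7,0) [heading=0, draw]
REPEAT 4 [
  -- iteration 1/4 --
  FD 20: (7,0) -> (27,0) [heading=0, draw]
  REPEAT 3 [
    -- iteration 1/3 --
    LT 270: heading 0 -> 270
    FD 4: (27,0) -> (27,-4) [heading=270, draw]
    RT 180: heading 270 -> 90
    -- iteration 2/3 --
    LT 270: heading 90 -> 0
    FD 4: (27,-4) -> (31,-4) [heading=0, draw]
    RT 180: heading 0 -> 180
    -- iteration 3/3 --
    LT 270: heading 180 -> 90
    FD 4: (31,-4) -> (31,0) [heading=90, draw]
    RT 180: heading 90 -> 270
  ]
  -- iteration 2/4 --
  FD 20: (31,0) -> (31,-20) [heading=270, draw]
  REPEAT 3 [
    -- iteration 1/3 --
    LT 270: heading 270 -> 180
    FD 4: (31,-20) -> (27,-20) [heading=180, draw]
    RT 180: heading 180 -> 0
    -- iteration 2/3 --
    LT 270: heading 0 -> 270
    FD 4: (27,-20) -> (27,-24) [heading=270, draw]
    RT 180: heading 270 -> 90
    -- iteration 3/3 --
    LT 270: heading 90 -> 0
    FD 4: (27,-24) -> (31,-24) [heading=0, draw]
    RT 180: heading 0 -> 180
  ]
  -- iteration 3/4 --
  FD 20: (31,-24) -> (11,-24) [heading=180, draw]
  REPEAT 3 [
    -- iteration 1/3 --
    LT 270: heading 180 -> 90
    FD 4: (11,-24) -> (11,-20) [heading=90, draw]
    RT 180: heading 90 -> 270
    -- iteration 2/3 --
    LT 270: heading 270 -> 180
    FD 4: (11,-20) -> (7,-20) [heading=180, draw]
    RT 180: heading 180 -> 0
    -- iteration 3/3 --
    LT 270: heading 0 -> 270
    FD 4: (7,-20) -> (7,-24) [heading=270, draw]
    RT 180: heading 270 -> 90
  ]
  -- iteration 4/4 --
  FD 20: (7,-24) -> (7,-4) [heading=90, draw]
  REPEAT 3 [
    -- iteration 1/3 --
    LT 270: heading 90 -> 0
    FD 4: (7,-4) -> (11,-4) [heading=0, draw]
    RT 180: heading 0 -> 180
    -- iteration 2/3 --
    LT 270: heading 180 -> 90
    FD 4: (11,-4) -> (11,0) [heading=90, draw]
    RT 180: heading 90 -> 270
    -- iteration 3/3 --
    LT 270: heading 270 -> 180
    FD 4: (11,0) -> (7,0) [heading=180, draw]
    RT 180: heading 180 -> 0
  ]
]
LT 180: heading 0 -> 180
Final: pos=(7,0), heading=180, 17 segment(s) drawn

Segment endpoints: x in {0, 7, 7, 7, 7, 7, 11, 11, 11, 11, 27, 27, 31, 31}, y in {-24, -24, -24, -24, -20, -20, -20, -4, -4, -4, -4, 0, 0, 0, 0}
xmin=0, ymin=-24, xmax=31, ymax=0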